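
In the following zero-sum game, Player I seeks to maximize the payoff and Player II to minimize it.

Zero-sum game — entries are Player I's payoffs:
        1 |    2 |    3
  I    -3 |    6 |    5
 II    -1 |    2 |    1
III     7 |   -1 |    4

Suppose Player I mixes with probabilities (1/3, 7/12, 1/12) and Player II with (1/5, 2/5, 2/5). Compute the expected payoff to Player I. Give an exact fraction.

Against (1/5, 2/5, 2/5), each row's expected payoff is I: 19/5; II: 1; III: 13/5.
Taking the (1/3, 7/12, 1/12)-weighted average: (1/3)·(19/5) + (7/12)·(1) + (1/12)·(13/5) = 31/15.

31/15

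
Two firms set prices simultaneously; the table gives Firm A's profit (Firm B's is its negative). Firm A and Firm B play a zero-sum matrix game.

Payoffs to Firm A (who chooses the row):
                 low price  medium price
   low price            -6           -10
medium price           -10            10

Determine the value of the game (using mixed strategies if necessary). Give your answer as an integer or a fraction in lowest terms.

-20/3

Row minima are -10 and -10, so Firm A's maximin is -10; column maxima are -6 and 10, so Firm B's minimax is -6. These differ, so the equilibrium is in mixed strategies.
Let Firm A play low price with probability p. Firm B is indifferent when −6p − 10(1−p) = −10p + 10(1−p), giving p = 5/6.
Let Firm B play low price with probability q. Firm A is indifferent when −6q − 10(1−q) = −10q + 10(1−q), giving q = 5/6.
The value is -6·(5/6) + (-10)·(1/6) = -20/3.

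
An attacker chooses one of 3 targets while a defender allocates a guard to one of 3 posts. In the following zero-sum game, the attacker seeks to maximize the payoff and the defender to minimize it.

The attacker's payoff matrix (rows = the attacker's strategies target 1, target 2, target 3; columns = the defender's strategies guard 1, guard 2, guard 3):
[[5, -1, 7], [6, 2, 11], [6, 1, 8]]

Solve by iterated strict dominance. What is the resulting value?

2

Row target 1 is strictly dominated by row target 2 (6>5, 2>-1, 11>7); eliminate target 1.
Column guard 3 is strictly dominated by guard 1 for the defender (6<11, 6<8); eliminate guard 3.
Column guard 1 is strictly dominated by guard 2 for the defender (2<6, 1<6); eliminate guard 1.
Row target 3 is strictly dominated by row target 2 (2>1); eliminate target 3.
Only (target 2, guard 2) remains, with payoff 2.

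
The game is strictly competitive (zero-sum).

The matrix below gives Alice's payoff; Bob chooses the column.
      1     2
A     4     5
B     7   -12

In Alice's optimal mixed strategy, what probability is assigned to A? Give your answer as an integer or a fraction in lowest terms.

19/20

Row minima are 4 and -12, so Alice's maximin is 4; column maxima are 7 and 5, so Bob's minimax is 5. These differ, so the equilibrium is in mixed strategies.
Let Alice play A with probability p. Bob is indifferent when 4p + 7(1−p) = 5p − 12(1−p), giving p = 19/20.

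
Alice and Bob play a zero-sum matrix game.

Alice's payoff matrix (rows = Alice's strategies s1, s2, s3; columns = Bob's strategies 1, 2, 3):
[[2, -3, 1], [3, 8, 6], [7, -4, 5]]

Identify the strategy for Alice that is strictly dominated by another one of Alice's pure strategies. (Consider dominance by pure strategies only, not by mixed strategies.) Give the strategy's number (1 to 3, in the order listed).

Compare s1 with s2: 3 > 2, 8 > -3, 6 > 1.
So s2 strictly dominates s1 for Alice; s1 is strictly dominated.

1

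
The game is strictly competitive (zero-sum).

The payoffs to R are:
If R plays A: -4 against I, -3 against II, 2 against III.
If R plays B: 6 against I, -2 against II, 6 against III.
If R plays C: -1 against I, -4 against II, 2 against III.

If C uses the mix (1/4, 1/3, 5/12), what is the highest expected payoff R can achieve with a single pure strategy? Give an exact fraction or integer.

10/3

A: (-4)·(1/4) + (-3)·(1/3) + (2)·(5/12) = -7/6.
B: (6)·(1/4) + (-2)·(1/3) + (6)·(5/12) = 10/3.
C: (-1)·(1/4) + (-4)·(1/3) + (2)·(5/12) = -3/4.
The best pure response is B with expected payoff 10/3.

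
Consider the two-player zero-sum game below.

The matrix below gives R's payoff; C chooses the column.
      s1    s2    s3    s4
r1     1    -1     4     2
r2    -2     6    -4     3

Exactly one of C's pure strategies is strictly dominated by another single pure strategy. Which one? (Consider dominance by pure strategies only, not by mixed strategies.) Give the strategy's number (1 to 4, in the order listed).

4

C prefers columns that give R less. Compare s4 with s1: 1 < 2, -2 < 3.
So s1 strictly dominates s4 for C; s4 is strictly dominated.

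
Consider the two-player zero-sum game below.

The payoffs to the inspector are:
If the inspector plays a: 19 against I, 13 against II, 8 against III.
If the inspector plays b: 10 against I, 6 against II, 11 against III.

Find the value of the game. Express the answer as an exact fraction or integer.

19/2

Column I is strictly dominated by II for the inspectee (it gives the inspector more in every row).
The remaining 2×2 game on (a, b) × (II, III) has no saddle point. Let the inspector play a with probability p; indifference gives 13p + 6(1−p) = 8p + 11(1−p), so p = 1/2.
Similarly the inspectee's optimal q on II is 3/10, and the value is 13·(3/10) + (8)·(7/10) = 19/2.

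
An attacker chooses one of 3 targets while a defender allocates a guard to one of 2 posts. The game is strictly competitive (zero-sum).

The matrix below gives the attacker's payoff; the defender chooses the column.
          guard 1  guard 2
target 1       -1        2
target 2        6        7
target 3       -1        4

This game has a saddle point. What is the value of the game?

6

Row minima: -1, 6, -1 → the attacker's maximin is 6.
Column maxima: 6, 7 → the defender's minimax is 6.
They coincide at (target 2, guard 1), so the value is 6.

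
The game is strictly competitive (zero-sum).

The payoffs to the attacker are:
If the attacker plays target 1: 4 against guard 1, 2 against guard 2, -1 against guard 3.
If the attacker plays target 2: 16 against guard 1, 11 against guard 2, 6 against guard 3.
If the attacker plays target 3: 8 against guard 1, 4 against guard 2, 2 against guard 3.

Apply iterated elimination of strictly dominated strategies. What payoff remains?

6

Column guard 2 is strictly dominated by guard 3 for the defender (-1<2, 6<11, 2<4); eliminate guard 2.
Column guard 1 is strictly dominated by guard 3 for the defender (-1<4, 6<16, 2<8); eliminate guard 1.
Row target 3 is strictly dominated by row target 2 (6>2); eliminate target 3.
Row target 1 is strictly dominated by row target 2 (6>-1); eliminate target 1.
Only (target 2, guard 3) remains, with payoff 6.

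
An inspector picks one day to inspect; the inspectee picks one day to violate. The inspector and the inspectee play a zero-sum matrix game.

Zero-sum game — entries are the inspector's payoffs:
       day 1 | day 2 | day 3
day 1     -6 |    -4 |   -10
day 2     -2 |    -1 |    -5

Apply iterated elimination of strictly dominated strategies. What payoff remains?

-5

Column day 1 is strictly dominated by day 3 for the inspectee (-10<-6, -5<-2); eliminate day 1.
Column day 2 is strictly dominated by day 3 for the inspectee (-10<-4, -5<-1); eliminate day 2.
Row day 1 is strictly dominated by row day 2 (-5>-10); eliminate day 1.
Only (day 2, day 3) remains, with payoff -5.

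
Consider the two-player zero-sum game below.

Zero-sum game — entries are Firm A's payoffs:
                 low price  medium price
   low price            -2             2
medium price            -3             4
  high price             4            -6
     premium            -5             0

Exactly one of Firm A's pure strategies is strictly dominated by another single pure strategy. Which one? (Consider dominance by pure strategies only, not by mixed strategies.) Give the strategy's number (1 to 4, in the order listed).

Compare premium with low price: -2 > -5, 2 > 0.
So low price strictly dominates premium for Firm A; premium is strictly dominated.

4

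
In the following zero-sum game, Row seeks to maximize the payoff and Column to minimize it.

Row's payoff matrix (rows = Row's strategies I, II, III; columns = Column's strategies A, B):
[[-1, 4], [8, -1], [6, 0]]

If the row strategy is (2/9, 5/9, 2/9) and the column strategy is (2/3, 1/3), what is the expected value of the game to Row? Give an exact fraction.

Against (2/3, 1/3), each row's expected payoff is I: 2/3; II: 5; III: 4.
Taking the (2/9, 5/9, 2/9)-weighted average: (2/9)·(2/3) + (5/9)·(5) + (2/9)·(4) = 103/27.

103/27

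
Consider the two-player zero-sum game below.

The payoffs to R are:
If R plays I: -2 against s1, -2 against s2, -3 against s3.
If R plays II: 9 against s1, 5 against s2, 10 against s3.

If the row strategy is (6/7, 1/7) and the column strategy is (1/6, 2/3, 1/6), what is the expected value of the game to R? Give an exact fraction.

-13/14

Against (1/6, 2/3, 1/6), each row's expected payoff is I: -13/6; II: 13/2.
Taking the (6/7, 1/7)-weighted average: (6/7)·(-13/6) + (1/7)·(13/2) = -13/14.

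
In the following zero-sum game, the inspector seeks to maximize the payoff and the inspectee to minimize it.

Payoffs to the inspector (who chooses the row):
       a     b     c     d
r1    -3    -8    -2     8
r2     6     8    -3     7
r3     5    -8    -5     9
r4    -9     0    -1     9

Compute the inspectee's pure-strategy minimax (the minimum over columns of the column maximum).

-1

The worst case (largest entry) in each column is a: 6, b: 8, c: -1, d: 9.
The best (smallest) of these is -1.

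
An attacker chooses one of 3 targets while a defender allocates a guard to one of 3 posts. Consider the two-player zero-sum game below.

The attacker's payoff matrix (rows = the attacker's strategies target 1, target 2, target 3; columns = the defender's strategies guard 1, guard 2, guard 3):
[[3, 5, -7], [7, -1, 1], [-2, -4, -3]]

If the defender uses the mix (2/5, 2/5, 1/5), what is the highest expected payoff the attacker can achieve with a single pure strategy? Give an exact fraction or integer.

target 1: (3)·(2/5) + (5)·(2/5) + (-7)·(1/5) = 9/5.
target 2: (7)·(2/5) + (-1)·(2/5) + (1)·(1/5) = 13/5.
target 3: (-2)·(2/5) + (-4)·(2/5) + (-3)·(1/5) = -3.
The best pure response is target 2 with expected payoff 13/5.

13/5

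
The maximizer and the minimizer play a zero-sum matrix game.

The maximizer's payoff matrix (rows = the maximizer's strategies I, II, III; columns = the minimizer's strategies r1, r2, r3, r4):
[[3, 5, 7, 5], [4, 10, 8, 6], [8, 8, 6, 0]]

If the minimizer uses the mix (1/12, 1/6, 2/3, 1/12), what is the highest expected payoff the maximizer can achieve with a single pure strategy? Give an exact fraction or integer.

I: (3)·(1/12) + (5)·(1/6) + (7)·(2/3) + (5)·(1/12) = 37/6.
II: (4)·(1/12) + (10)·(1/6) + (8)·(2/3) + (6)·(1/12) = 47/6.
III: (8)·(1/12) + (8)·(1/6) + (6)·(2/3) + (0)·(1/12) = 6.
The best pure response is II with expected payoff 47/6.

47/6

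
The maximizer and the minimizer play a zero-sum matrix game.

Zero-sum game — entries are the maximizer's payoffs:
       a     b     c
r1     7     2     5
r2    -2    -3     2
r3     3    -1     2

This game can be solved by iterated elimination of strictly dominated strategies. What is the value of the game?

Row r3 is strictly dominated by row r1 (7>3, 2>-1, 5>2); eliminate r3.
Row r2 is strictly dominated by row r1 (7>-2, 2>-3, 5>2); eliminate r2.
Column a is strictly dominated by b for the minimizer (2<7); eliminate a.
Column c is strictly dominated by b for the minimizer (2<5); eliminate c.
Only (r1, b) remains, with payoff 2.

2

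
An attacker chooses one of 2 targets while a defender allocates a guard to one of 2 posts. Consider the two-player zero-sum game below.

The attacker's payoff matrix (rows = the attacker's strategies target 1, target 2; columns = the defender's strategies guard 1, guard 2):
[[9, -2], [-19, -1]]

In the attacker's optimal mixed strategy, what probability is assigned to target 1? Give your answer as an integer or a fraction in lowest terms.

18/29

Row minima are -2 and -19, so the attacker's maximin is -2; column maxima are 9 and -1, so the defender's minimax is -1. These differ, so the equilibrium is in mixed strategies.
Let the attacker play target 1 with probability p. The defender is indifferent when 9p − 19(1−p) = −2p − (1−p), giving p = 18/29.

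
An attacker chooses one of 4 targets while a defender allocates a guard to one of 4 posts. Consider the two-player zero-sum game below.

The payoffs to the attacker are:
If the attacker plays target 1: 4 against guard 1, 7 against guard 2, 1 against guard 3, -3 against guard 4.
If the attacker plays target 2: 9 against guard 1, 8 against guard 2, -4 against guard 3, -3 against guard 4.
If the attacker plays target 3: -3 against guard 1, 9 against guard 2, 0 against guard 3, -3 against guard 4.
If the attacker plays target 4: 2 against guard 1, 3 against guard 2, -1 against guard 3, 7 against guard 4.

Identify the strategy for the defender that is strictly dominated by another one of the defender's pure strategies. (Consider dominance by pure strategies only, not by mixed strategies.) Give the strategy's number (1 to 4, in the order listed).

The defender prefers columns that give the attacker less. Compare guard 2 with guard 3: 1 < 7, -4 < 8, 0 < 9, -1 < 3.
So guard 3 strictly dominates guard 2 for the defender; guard 2 is strictly dominated.

2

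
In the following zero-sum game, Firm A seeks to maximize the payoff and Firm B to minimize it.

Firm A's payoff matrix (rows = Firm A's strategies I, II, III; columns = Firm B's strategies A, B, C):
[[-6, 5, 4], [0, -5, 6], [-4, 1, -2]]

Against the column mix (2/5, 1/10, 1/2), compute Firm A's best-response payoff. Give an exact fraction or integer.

I: (-6)·(2/5) + (5)·(1/10) + (4)·(1/2) = 1/10.
II: (0)·(2/5) + (-5)·(1/10) + (6)·(1/2) = 5/2.
III: (-4)·(2/5) + (1)·(1/10) + (-2)·(1/2) = -5/2.
The best pure response is II with expected payoff 5/2.

5/2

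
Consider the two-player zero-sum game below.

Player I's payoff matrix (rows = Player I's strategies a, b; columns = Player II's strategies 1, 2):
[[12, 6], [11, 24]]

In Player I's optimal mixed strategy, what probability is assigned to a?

Row minima are 6 and 11, so Player I's maximin is 11; column maxima are 12 and 24, so Player II's minimax is 12. These differ, so the equilibrium is in mixed strategies.
Let Player I play a with probability p. Player II is indifferent when 12p + 11(1−p) = 6p + 24(1−p), giving p = 13/19.

13/19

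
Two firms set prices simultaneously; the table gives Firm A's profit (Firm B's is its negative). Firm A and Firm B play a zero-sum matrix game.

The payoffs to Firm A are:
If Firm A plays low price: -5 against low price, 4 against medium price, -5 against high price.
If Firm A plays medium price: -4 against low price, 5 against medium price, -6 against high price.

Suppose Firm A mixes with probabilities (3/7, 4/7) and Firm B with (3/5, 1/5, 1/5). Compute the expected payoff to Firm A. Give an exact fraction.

-20/7

Against (3/5, 1/5, 1/5), each row's expected payoff is low price: -16/5; medium price: -13/5.
Taking the (3/7, 4/7)-weighted average: (3/7)·(-16/5) + (4/7)·(-13/5) = -20/7.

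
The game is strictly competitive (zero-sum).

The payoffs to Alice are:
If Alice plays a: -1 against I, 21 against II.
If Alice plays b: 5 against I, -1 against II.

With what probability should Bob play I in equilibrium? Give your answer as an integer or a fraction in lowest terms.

Row minima are -1 and -1, so Alice's maximin is -1; column maxima are 5 and 21, so Bob's minimax is 5. These differ, so the equilibrium is in mixed strategies.
Let Bob play I with probability q. Alice is indifferent when −q + 21(1−q) = 5q − (1−q), giving q = 11/14.

11/14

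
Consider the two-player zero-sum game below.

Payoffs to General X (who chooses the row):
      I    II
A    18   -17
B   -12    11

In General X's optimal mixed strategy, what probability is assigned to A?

23/58

Row minima are -17 and -12, so General X's maximin is -12; column maxima are 18 and 11, so General Y's minimax is 11. These differ, so the equilibrium is in mixed strategies.
Let General X play A with probability p. General Y is indifferent when 18p − 12(1−p) = −17p + 11(1−p), giving p = 23/58.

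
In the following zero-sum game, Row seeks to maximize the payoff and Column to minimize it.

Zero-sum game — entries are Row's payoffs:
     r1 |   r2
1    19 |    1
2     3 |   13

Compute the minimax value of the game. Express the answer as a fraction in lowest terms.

Row minima are 1 and 3, so Row's maximin is 3; column maxima are 19 and 13, so Column's minimax is 13. These differ, so the equilibrium is in mixed strategies.
Let Row play 1 with probability p. Column is indifferent when 19p + 3(1−p) = p + 13(1−p), giving p = 5/14.
Let Column play r1 with probability q. Row is indifferent when 19q + (1−q) = 3q + 13(1−q), giving q = 3/7.
The value is 19·(3/7) + (1)·(4/7) = 61/7.

61/7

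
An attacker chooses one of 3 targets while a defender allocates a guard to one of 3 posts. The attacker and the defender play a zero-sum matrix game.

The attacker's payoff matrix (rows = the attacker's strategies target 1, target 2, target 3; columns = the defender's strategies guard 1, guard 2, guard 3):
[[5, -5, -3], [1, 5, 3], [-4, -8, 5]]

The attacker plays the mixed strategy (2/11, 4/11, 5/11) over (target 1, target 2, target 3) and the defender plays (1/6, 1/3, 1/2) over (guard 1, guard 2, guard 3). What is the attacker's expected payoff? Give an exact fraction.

Against (1/6, 1/3, 1/2), each row's expected payoff is target 1: -7/3; target 2: 10/3; target 3: -5/6.
Taking the (2/11, 4/11, 5/11)-weighted average: (2/11)·(-7/3) + (4/11)·(10/3) + (5/11)·(-5/6) = 9/22.

9/22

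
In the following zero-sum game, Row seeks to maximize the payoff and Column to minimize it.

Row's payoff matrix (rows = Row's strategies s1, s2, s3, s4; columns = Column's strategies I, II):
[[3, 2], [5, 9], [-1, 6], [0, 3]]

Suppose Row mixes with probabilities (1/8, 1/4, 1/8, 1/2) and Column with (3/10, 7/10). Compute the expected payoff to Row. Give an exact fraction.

Against (3/10, 7/10), each row's expected payoff is s1: 23/10; s2: 39/5; s3: 39/10; s4: 21/10.
Taking the (1/8, 1/4, 1/8, 1/2)-weighted average: (1/8)·(23/10) + (1/4)·(39/5) + (1/8)·(39/10) + (1/2)·(21/10) = 151/40.

151/40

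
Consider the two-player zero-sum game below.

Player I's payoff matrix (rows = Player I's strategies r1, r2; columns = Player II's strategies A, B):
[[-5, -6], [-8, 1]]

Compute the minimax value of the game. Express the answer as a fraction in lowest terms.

Row minima are -6 and -8, so Player I's maximin is -6; column maxima are -5 and 1, so Player II's minimax is -5. These differ, so the equilibrium is in mixed strategies.
Let Player I play r1 with probability p. Player II is indifferent when −5p − 8(1−p) = −6p + (1−p), giving p = 9/10.
Let Player II play A with probability q. Player I is indifferent when −5q − 6(1−q) = −8q + (1−q), giving q = 7/10.
The value is -5·(7/10) + (-6)·(3/10) = -53/10.

-53/10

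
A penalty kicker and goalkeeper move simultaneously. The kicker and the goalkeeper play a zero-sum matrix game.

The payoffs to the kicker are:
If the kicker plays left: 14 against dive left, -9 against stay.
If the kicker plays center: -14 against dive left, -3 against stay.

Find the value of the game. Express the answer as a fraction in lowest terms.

-84/17

Row minima are -9 and -14, so the kicker's maximin is -9; column maxima are 14 and -3, so the goalkeeper's minimax is -3. These differ, so the equilibrium is in mixed strategies.
Let the kicker play left with probability p. The goalkeeper is indifferent when 14p − 14(1−p) = −9p − 3(1−p), giving p = 11/34.
Let the goalkeeper play dive left with probability q. The kicker is indifferent when 14q − 9(1−q) = −14q − 3(1−q), giving q = 3/17.
The value is 14·(3/17) + (-9)·(14/17) = -84/17.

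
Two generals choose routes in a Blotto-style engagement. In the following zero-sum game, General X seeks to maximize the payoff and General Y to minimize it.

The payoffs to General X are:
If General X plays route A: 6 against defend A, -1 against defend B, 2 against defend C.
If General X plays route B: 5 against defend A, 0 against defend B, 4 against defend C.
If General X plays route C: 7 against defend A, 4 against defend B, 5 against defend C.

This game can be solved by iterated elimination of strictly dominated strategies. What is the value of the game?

4

Column defend C is strictly dominated by defend B for General Y (-1<2, 0<4, 4<5); eliminate defend C.
Row route A is strictly dominated by row route C (7>6, 4>-1); eliminate route A.
Row route B is strictly dominated by row route C (7>5, 4>0); eliminate route B.
Column defend A is strictly dominated by defend B for General Y (4<7); eliminate defend A.
Only (route C, defend B) remains, with payoff 4.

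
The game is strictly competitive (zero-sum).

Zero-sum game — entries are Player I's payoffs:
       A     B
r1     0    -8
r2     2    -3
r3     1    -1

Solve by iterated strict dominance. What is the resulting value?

Column A is strictly dominated by B for Player II (-8<0, -3<2, -1<1); eliminate A.
Row r1 is strictly dominated by row r2 (-3>-8); eliminate r1.
Row r2 is strictly dominated by row r3 (-1>-3); eliminate r2.
Only (r3, B) remains, with payoff -1.

-1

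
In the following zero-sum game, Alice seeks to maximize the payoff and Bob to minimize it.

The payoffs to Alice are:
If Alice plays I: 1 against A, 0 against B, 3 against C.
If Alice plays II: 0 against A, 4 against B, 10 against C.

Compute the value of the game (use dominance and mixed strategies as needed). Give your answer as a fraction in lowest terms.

4/5

Column C is strictly dominated by B for Bob (it gives Alice more in every row).
The remaining 2×2 game on (I, II) × (A, B) has no saddle point. Let Alice play I with probability p; indifference gives p = 4(1−p), so p = 4/5.
Similarly Bob's optimal q on A is 4/5, and the value is 1·(4/5) + (0)·(1/5) = 4/5.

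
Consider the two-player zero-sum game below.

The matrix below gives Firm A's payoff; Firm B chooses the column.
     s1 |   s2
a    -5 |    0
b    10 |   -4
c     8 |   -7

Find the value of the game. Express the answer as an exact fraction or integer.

Row c is strictly dominated by row b, so Firm A never plays it.
The remaining 2×2 game on (a, b) × (s1, s2) has no saddle point. Let Firm A play a with probability p; indifference gives −5p + 10(1−p) = −4(1−p), so p = 14/19.
Similarly Firm B's optimal q on s1 is 4/19, and the value is -5·(4/19) + (0)·(15/19) = -20/19.

-20/19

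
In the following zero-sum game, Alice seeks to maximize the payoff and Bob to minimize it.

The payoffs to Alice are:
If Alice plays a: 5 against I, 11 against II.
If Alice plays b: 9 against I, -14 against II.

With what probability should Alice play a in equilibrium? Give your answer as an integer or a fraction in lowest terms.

Row minima are 5 and -14, so Alice's maximin is 5; column maxima are 9 and 11, so Bob's minimax is 9. These differ, so the equilibrium is in mixed strategies.
Let Alice play a with probability p. Bob is indifferent when 5p + 9(1−p) = 11p − 14(1−p), giving p = 23/29.

23/29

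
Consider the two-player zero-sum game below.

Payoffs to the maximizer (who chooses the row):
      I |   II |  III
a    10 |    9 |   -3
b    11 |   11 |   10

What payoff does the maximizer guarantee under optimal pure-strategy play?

Row minima: -3, 10 → the maximizer's maximin is 10.
Column maxima: 11, 11, 10 → the minimizer's minimax is 10.
They coincide at (b, III), so the value is 10.

10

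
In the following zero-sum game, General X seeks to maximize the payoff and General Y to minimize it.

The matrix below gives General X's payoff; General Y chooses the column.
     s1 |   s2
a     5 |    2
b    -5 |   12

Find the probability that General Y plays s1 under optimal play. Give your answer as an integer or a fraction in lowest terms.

1/2

Row minima are 2 and -5, so General X's maximin is 2; column maxima are 5 and 12, so General Y's minimax is 5. These differ, so the equilibrium is in mixed strategies.
Let General Y play s1 with probability q. General X is indifferent when 5q + 2(1−q) = −5q + 12(1−q), giving q = 1/2.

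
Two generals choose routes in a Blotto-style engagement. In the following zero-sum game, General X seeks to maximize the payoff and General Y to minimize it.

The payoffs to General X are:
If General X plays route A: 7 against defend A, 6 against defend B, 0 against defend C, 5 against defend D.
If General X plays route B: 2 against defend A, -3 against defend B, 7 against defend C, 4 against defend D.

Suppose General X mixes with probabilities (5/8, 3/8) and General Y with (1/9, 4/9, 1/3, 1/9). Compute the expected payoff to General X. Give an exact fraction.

25/8

Against (1/9, 4/9, 1/3, 1/9), each row's expected payoff is route A: 4; route B: 5/3.
Taking the (5/8, 3/8)-weighted average: (5/8)·(4) + (3/8)·(5/3) = 25/8.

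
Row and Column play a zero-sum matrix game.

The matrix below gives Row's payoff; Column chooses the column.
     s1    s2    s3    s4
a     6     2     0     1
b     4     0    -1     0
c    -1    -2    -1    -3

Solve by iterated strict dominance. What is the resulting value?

0

Row b is strictly dominated by row a (6>4, 2>0, 0>-1, 1>0); eliminate b.
Row c is strictly dominated by row a (6>-1, 2>-2, 0>-1, 1>-3); eliminate c.
Column s4 is strictly dominated by s3 for Column (0<1); eliminate s4.
Column s1 is strictly dominated by s2 for Column (2<6); eliminate s1.
Column s2 is strictly dominated by s3 for Column (0<2); eliminate s2.
Only (a, s3) remains, with payoff 0.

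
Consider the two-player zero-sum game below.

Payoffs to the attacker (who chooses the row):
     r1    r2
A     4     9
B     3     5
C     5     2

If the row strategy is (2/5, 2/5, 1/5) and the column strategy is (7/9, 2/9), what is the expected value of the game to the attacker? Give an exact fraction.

193/45

Against (7/9, 2/9), each row's expected payoff is A: 46/9; B: 31/9; C: 13/3.
Taking the (2/5, 2/5, 1/5)-weighted average: (2/5)·(46/9) + (2/5)·(31/9) + (1/5)·(13/3) = 193/45.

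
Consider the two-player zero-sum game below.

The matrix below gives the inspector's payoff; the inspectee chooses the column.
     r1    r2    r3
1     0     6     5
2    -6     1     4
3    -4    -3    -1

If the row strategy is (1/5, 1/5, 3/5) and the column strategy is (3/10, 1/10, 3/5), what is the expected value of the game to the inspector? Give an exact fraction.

Against (3/10, 1/10, 3/5), each row's expected payoff is 1: 18/5; 2: 7/10; 3: -21/10.
Taking the (1/5, 1/5, 3/5)-weighted average: (1/5)·(18/5) + (1/5)·(7/10) + (3/5)·(-21/10) = -2/5.

-2/5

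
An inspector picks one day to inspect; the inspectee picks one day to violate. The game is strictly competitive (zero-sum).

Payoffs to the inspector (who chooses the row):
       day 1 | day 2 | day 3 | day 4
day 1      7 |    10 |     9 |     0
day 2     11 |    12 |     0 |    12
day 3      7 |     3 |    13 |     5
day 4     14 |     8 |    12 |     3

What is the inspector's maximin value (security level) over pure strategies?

The worst-case payoff for each row is day 1: 0, day 2: 0, day 3: 3, day 4: 3.
The best of these is 3.

3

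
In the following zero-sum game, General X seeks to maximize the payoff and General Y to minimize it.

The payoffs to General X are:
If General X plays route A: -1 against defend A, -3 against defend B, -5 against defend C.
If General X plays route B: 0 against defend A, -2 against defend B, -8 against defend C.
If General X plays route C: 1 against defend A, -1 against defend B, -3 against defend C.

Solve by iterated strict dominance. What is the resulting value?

-3

Row route A is strictly dominated by row route C (1>-1, -1>-3, -3>-5); eliminate route A.
Column defend B is strictly dominated by defend C for General Y (-8<-2, -3<-1); eliminate defend B.
Column defend A is strictly dominated by defend C for General Y (-8<0, -3<1); eliminate defend A.
Row route B is strictly dominated by row route C (-3>-8); eliminate route B.
Only (route C, defend C) remains, with payoff -3.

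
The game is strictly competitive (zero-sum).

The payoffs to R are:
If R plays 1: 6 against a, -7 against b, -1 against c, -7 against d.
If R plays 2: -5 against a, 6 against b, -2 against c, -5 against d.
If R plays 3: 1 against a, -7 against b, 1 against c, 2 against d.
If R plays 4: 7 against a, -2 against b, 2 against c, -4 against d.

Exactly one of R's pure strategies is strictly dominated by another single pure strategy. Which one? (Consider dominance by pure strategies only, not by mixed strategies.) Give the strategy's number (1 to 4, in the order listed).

1

Compare 1 with 4: 7 > 6, -2 > -7, 2 > -1, -4 > -7.
So 4 strictly dominates 1 for R; 1 is strictly dominated.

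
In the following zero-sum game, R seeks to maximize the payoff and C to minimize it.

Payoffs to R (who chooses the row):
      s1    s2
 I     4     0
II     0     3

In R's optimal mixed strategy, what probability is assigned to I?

3/7

Row minima are 0 and 0, so R's maximin is 0; column maxima are 4 and 3, so C's minimax is 3. These differ, so the equilibrium is in mixed strategies.
Let R play I with probability p. C is indifferent when 4p = 3(1−p), giving p = 3/7.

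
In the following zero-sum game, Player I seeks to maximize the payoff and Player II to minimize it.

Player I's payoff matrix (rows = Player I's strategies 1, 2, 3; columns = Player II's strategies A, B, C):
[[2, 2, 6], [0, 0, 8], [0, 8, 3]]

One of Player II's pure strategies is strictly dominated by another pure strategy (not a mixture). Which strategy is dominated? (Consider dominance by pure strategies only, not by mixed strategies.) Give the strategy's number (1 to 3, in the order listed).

3

Player II prefers columns that give Player I less. Compare C with A: 2 < 6, 0 < 8, 0 < 3.
So A strictly dominates C for Player II; C is strictly dominated.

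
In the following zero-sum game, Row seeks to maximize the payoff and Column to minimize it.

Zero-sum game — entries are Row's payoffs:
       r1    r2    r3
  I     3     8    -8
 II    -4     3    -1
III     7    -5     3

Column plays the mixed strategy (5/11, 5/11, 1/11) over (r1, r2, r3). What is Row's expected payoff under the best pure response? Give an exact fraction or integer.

47/11

I: (3)·(5/11) + (8)·(5/11) + (-8)·(1/11) = 47/11.
II: (-4)·(5/11) + (3)·(5/11) + (-1)·(1/11) = -6/11.
III: (7)·(5/11) + (-5)·(5/11) + (3)·(1/11) = 13/11.
The best pure response is I with expected payoff 47/11.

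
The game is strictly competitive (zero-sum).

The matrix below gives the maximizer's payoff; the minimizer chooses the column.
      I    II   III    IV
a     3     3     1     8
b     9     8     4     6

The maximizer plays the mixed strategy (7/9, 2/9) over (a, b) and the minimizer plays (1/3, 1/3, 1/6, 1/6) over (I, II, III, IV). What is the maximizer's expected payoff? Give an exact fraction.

Against (1/3, 1/3, 1/6, 1/6), each row's expected payoff is a: 7/2; b: 22/3.
Taking the (7/9, 2/9)-weighted average: (7/9)·(7/2) + (2/9)·(22/3) = 235/54.

235/54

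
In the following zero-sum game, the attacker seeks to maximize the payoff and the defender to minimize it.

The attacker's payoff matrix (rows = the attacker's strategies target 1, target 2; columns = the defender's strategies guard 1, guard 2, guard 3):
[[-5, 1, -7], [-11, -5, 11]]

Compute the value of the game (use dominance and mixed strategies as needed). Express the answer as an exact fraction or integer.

Column guard 2 is strictly dominated by guard 1 for the defender (it gives the attacker more in every row).
The remaining 2×2 game on (target 1, target 2) × (guard 1, guard 3) has no saddle point. Let the attacker play target 1 with probability p; indifference gives −5p − 11(1−p) = −7p + 11(1−p), so p = 11/12.
Similarly the defender's optimal q on guard 1 is 3/4, and the value is -5·(3/4) + (-7)·(1/4) = -11/2.

-11/2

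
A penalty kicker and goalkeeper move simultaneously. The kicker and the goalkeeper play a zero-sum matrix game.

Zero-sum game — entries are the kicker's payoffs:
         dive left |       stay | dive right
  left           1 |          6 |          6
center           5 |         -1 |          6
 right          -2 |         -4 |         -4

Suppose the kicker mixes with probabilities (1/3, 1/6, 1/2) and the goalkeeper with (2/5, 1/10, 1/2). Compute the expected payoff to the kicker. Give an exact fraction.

Against (2/5, 1/10, 1/2), each row's expected payoff is left: 4; center: 49/10; right: -16/5.
Taking the (1/3, 1/6, 1/2)-weighted average: (1/3)·(4) + (1/6)·(49/10) + (1/2)·(-16/5) = 11/20.

11/20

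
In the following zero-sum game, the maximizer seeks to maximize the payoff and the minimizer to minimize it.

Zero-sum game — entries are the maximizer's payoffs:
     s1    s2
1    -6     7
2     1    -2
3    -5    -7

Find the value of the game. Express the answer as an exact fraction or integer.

Row 3 is strictly dominated by row 2, so the maximizer never plays it.
The remaining 2×2 game on (1, 2) × (s1, s2) has no saddle point. Let the maximizer play 1 with probability p; indifference gives −6p + (1−p) = 7p − 2(1−p), so p = 3/16.
Similarly the minimizer's optimal q on s1 is 9/16, and the value is -6·(9/16) + (7)·(7/16) = -5/16.

-5/16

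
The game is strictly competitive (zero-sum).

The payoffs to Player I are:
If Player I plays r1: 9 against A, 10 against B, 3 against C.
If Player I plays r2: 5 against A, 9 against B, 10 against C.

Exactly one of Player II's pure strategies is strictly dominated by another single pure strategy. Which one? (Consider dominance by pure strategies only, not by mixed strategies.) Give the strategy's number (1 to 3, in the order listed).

Player II prefers columns that give Player I less. Compare B with A: 9 < 10, 5 < 9.
So A strictly dominates B for Player II; B is strictly dominated.

2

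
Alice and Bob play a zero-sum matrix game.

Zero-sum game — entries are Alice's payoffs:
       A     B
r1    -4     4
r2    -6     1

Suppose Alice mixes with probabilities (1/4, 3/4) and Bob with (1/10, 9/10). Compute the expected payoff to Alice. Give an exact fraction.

41/40

Against (1/10, 9/10), each row's expected payoff is r1: 16/5; r2: 3/10.
Taking the (1/4, 3/4)-weighted average: (1/4)·(16/5) + (3/4)·(3/10) = 41/40.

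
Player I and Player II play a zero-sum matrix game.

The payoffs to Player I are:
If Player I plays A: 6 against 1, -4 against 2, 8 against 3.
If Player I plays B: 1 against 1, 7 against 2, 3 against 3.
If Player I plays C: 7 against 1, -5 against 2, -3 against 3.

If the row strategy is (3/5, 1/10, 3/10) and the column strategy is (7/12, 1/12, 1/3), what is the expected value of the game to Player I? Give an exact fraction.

Against (7/12, 1/12, 1/3), each row's expected payoff is A: 35/6; B: 13/6; C: 8/3.
Taking the (3/5, 1/10, 3/10)-weighted average: (3/5)·(35/6) + (1/10)·(13/6) + (3/10)·(8/3) = 271/60.

271/60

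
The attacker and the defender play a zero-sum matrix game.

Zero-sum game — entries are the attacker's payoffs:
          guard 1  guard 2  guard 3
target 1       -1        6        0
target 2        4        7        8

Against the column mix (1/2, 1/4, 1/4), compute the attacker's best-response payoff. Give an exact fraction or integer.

23/4

target 1: (-1)·(1/2) + (6)·(1/4) + (0)·(1/4) = 1.
target 2: (4)·(1/2) + (7)·(1/4) + (8)·(1/4) = 23/4.
The best pure response is target 2 with expected payoff 23/4.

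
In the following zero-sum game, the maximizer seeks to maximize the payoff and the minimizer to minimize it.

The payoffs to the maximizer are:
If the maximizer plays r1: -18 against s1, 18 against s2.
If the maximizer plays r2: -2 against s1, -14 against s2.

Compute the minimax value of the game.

-6

Row minima are -18 and -14, so the maximizer's maximin is -14; column maxima are -2 and 18, so the minimizer's minimax is -2. These differ, so the equilibrium is in mixed strategies.
Let the maximizer play r1 with probability p. The minimizer is indifferent when −18p − 2(1−p) = 18p − 14(1−p), giving p = 1/4.
Let the minimizer play s1 with probability q. The maximizer is indifferent when −18q + 18(1−q) = −2q − 14(1−q), giving q = 2/3.
The value is -18·(2/3) + (18)·(1/3) = -6.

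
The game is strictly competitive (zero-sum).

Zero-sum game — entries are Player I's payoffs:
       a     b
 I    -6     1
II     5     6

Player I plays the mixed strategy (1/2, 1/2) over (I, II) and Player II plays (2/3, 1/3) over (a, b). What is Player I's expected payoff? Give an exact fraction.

Against (2/3, 1/3), each row's expected payoff is I: -11/3; II: 16/3.
Taking the (1/2, 1/2)-weighted average: (1/2)·(-11/3) + (1/2)·(16/3) = 5/6.

5/6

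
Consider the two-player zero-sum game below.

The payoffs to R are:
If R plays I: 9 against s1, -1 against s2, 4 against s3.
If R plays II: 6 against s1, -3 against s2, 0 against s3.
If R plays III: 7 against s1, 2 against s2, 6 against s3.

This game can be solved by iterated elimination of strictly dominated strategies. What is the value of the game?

2

Column s3 is strictly dominated by s2 for C (-1<4, -3<0, 2<6); eliminate s3.
Row II is strictly dominated by row I (9>6, -1>-3); eliminate II.
Column s1 is strictly dominated by s2 for C (-1<9, 2<7); eliminate s1.
Row I is strictly dominated by row III (2>-1); eliminate I.
Only (III, s2) remains, with payoff 2.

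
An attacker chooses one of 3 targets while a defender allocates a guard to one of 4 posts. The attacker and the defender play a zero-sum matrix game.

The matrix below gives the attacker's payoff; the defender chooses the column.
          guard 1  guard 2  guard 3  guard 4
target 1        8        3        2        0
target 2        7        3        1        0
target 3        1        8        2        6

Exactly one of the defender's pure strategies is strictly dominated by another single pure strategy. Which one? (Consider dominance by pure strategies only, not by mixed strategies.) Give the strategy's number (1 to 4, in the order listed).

2

The defender prefers columns that give the attacker less. Compare guard 2 with guard 3: 2 < 3, 1 < 3, 2 < 8.
So guard 3 strictly dominates guard 2 for the defender; guard 2 is strictly dominated.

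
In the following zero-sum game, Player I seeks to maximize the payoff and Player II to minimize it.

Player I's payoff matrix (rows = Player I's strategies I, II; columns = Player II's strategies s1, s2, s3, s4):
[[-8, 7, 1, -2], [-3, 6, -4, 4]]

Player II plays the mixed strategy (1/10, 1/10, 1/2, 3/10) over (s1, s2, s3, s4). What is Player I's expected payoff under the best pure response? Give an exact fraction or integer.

I: (-8)·(1/10) + (7)·(1/10) + (1)·(1/2) + (-2)·(3/10) = -1/5.
II: (-3)·(1/10) + (6)·(1/10) + (-4)·(1/2) + (4)·(3/10) = -1/2.
The best pure response is I with expected payoff -1/5.

-1/5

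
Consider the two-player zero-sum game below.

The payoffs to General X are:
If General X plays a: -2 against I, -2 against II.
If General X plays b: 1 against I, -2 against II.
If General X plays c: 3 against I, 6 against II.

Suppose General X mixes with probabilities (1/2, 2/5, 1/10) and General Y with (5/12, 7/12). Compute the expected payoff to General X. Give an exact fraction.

Against (5/12, 7/12), each row's expected payoff is a: -2; b: -3/4; c: 19/4.
Taking the (1/2, 2/5, 1/10)-weighted average: (1/2)·(-2) + (2/5)·(-3/4) + (1/10)·(19/4) = -33/40.

-33/40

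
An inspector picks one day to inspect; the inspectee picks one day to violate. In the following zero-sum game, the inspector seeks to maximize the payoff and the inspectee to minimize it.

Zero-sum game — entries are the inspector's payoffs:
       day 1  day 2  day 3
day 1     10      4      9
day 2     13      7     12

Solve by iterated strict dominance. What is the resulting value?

7

Row day 1 is strictly dominated by row day 2 (13>10, 7>4, 12>9); eliminate day 1.
Column day 3 is strictly dominated by day 2 for the inspectee (7<12); eliminate day 3.
Column day 1 is strictly dominated by day 2 for the inspectee (7<13); eliminate day 1.
Only (day 2, day 2) remains, with payoff 7.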